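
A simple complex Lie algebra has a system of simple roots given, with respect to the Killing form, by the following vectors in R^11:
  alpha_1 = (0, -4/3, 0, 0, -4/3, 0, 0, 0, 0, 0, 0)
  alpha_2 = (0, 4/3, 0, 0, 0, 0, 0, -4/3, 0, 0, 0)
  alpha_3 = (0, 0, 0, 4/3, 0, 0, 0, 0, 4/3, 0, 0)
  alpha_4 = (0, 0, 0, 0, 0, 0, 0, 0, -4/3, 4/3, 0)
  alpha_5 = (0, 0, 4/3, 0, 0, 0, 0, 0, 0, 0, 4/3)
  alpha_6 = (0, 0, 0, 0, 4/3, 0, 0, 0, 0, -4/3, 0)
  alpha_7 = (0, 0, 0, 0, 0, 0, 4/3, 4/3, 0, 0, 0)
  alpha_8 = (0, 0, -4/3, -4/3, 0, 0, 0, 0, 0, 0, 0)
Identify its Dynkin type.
Compute the Cartan integers a_ij = 2(alpha_i, alpha_j)/(alpha_j, alpha_j); the resulting 8x8 Cartan matrix is
[[2, -1, 0, 0, 0, -1, 0, 0], [-1, 2, 0, 0, 0, 0, -1, 0], [0, 0, 2, -1, 0, 0, 0, -1], [0, 0, -1, 2, 0, -1, 0, 0], [0, 0, 0, 0, 2, 0, 0, -1], [-1, 0, 0, -1, 0, 2, 0, 0], [0, -1, 0, 0, 0, 0, 2, 0], [0, 0, -1, 0, -1, 0, 0, 2]].
All simple roots have the same length, so the diagram is simply laced. The associated Dynkin diagram is a chain of 8 nodes with single edges (A_8), so the type is A_8 (the algebra sl(9)).

A_8 (sl(9))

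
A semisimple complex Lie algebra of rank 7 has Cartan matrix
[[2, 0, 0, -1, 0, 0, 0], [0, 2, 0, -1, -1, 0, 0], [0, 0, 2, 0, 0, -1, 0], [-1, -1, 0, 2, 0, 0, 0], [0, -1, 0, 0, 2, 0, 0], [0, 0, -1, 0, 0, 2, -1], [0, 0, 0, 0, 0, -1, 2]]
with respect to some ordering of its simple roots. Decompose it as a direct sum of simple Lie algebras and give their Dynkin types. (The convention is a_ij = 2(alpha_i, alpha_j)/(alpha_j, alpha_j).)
The diagram associated to this matrix has two connected components: the simple roots {alpha_3, alpha_6, alpha_7} form a chain of 3 nodes with single edges (A_3), and {alpha_1, alpha_2, alpha_4, alpha_5} form a chain of 4 nodes with single edges (A_4). A semisimple Lie algebra decomposes uniquely as the direct sum of simple ideals, one per connected component of its Dynkin diagram, so g ≅ A_3 ⊕ A_4 (dimension 15 + 24 = 39).

A_3 (sl(4)) ⊕ A_4 (sl(5))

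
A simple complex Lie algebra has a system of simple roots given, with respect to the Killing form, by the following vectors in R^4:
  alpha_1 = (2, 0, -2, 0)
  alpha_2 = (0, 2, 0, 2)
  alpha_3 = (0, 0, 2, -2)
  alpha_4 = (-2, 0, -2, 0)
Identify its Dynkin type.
Compute the Cartan integers a_ij = 2(alpha_i, alpha_j)/(alpha_j, alpha_j); the resulting 4x4 Cartan matrix is
[[2, 0, -1, 0], [0, 2, -1, 0], [-1, -1, 2, -1], [0, 0, -1, 2]].
All simple roots have the same length, so the diagram is simply laced. The associated Dynkin diagram is a chain of 2 nodes with a fork of two nodes at one end (D_4), so the type is D_4 (the algebra so(8)).

D4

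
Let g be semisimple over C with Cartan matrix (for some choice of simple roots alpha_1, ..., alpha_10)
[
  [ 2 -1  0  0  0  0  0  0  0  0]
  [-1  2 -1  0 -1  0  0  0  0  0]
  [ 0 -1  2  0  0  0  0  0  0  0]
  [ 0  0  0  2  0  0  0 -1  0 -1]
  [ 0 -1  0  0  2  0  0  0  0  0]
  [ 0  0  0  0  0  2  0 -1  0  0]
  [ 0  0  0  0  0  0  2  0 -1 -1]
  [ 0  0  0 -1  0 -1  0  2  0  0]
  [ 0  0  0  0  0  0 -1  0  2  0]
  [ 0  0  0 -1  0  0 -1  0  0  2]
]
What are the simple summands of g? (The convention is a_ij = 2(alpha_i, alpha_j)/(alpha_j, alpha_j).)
A_6 (sl(7)) + D_4 (so(8))

The diagram associated to this matrix has two connected components: the simple roots {alpha_4, alpha_6, alpha_7, alpha_8, alpha_9, alpha_10} form a chain of 6 nodes with single edges (A_6), and {alpha_1, alpha_2, alpha_3, alpha_5} form a chain of 2 nodes with a fork of two nodes at one end (D_4). A semisimple Lie algebra decomposes uniquely as the direct sum of simple ideals, one per connected component of its Dynkin diagram, so g ≅ A_6 ⊕ D_4 (dimension 48 + 28 = 76).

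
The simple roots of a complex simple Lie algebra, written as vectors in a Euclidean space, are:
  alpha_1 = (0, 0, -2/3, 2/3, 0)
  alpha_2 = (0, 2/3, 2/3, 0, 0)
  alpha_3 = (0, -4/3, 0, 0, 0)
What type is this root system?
Compute the Cartan integers a_ij = 2(alpha_i, alpha_j)/(alpha_j, alpha_j); the resulting 3x3 Cartan matrix is
[[2, -1, 0], [-1, 2, -1], [0, -2, 2]].
The roots have two lengths (squared-length ratio 2:1); the short ones are alpha_{1,2}. The associated Dynkin diagram is a chain of 3 nodes with a double edge at one end; the terminal node there is the unique long simple root (C_3), so the type is C_3 (the algebra sp(6)).

type C_3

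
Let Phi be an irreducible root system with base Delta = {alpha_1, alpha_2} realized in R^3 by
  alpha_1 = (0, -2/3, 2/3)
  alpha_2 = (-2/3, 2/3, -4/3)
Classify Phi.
Compute the Cartan integers a_ij = 2(alpha_i, alpha_j)/(alpha_j, alpha_j); the resulting 2x2 Cartan matrix is
[[2, -1], [-3, 2]].
The roots have two lengths (squared-length ratio 3:1); the short ones are alpha_{1}. The associated Dynkin diagram is two nodes joined by a triple edge (G_2), so the type is G_2.

type G_2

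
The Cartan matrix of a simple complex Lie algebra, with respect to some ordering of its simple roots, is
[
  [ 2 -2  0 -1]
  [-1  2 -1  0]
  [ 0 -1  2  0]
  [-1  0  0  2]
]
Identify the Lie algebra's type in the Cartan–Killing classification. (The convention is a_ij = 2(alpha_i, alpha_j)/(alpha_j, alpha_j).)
F_4

The matrix has rank 4 with 2's on the diagonal. Reading the off-diagonal entries as Dynkin edges (a single edge where a_ij = a_ji = -1; a double or triple edge where a_ij * a_ji = 2 or 3), the diagram is a chain of 4 nodes with a double edge between the middle two (F_4). One simple-root ordering that puts it in standard form is (alpha_4, alpha_1, alpha_2, alpha_3). So the algebra is type F_4.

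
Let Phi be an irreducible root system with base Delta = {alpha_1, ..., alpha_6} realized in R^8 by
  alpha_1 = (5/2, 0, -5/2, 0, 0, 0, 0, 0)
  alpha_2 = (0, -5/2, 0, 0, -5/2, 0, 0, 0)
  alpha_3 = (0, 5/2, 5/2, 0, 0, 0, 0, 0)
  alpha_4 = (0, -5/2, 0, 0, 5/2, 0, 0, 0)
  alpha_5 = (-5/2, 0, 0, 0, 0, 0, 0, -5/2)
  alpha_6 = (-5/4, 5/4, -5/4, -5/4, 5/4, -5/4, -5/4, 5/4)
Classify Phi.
Compute the Cartan integers a_ij = 2(alpha_i, alpha_j)/(alpha_j, alpha_j); the resulting 6x6 Cartan matrix is
[[2, 0, -1, 0, -1, 0], [0, 2, -1, 0, 0, -1], [-1, -1, 2, -1, 0, 0], [0, 0, -1, 2, 0, 0], [-1, 0, 0, 0, 2, 0], [0, -1, 0, 0, 0, 2]].
All simple roots have the same length, so the diagram is simply laced. The associated Dynkin diagram is a chain of 5 nodes with one extra node attached to the third node from one end (E_6), so the type is E_6.

E_6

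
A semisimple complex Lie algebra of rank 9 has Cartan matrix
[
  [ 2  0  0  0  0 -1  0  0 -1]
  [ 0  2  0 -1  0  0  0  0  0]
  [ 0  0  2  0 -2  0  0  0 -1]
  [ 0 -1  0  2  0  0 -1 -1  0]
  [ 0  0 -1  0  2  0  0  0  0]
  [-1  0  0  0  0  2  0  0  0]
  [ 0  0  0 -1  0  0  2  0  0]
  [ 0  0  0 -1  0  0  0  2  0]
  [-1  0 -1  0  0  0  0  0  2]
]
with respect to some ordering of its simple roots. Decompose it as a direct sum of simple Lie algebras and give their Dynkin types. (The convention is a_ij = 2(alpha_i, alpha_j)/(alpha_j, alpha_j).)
The diagram associated to this matrix has two connected components: the simple roots {alpha_1, alpha_3, alpha_5, alpha_6, alpha_9} form a chain of 5 nodes with a double edge at one end; the terminal node there is the unique short simple root (B_5), and {alpha_2, alpha_4, alpha_7, alpha_8} form a chain of 2 nodes with a fork of two nodes at one end (D_4). A semisimple Lie algebra decomposes uniquely as the direct sum of simple ideals, one per connected component of its Dynkin diagram, so g ≅ B_5 ⊕ D_4 (dimension 55 + 28 = 83).

B_5 (so(11)) + D_4 (so(8))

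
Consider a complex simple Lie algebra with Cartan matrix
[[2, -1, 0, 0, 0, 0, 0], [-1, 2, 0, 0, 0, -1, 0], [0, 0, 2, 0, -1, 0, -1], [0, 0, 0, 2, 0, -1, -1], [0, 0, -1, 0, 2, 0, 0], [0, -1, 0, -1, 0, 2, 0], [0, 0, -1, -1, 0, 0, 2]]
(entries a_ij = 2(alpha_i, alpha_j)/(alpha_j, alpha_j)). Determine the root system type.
The matrix has rank 7 with 2's on the diagonal. Reading the off-diagonal entries as Dynkin edges (a single edge where a_ij = a_ji = -1; a double or triple edge where a_ij * a_ji = 2 or 3), the diagram is a chain of 7 nodes with single edges (A_7). One simple-root ordering that puts it in standard form is (alpha_1, alpha_2, alpha_6, alpha_4, alpha_7, alpha_3, alpha_5). So the algebra is type A_7, i.e. sl(8).

A_7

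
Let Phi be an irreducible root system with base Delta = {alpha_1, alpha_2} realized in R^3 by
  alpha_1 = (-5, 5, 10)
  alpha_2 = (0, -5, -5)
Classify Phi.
G2

Compute the Cartan integers a_ij = 2(alpha_i, alpha_j)/(alpha_j, alpha_j); the resulting 2x2 Cartan matrix is
[[2, -3], [-1, 2]].
The roots have two lengths (squared-length ratio 3:1); the short ones are alpha_{2}. The associated Dynkin diagram is two nodes joined by a triple edge (G_2), so the type is G_2.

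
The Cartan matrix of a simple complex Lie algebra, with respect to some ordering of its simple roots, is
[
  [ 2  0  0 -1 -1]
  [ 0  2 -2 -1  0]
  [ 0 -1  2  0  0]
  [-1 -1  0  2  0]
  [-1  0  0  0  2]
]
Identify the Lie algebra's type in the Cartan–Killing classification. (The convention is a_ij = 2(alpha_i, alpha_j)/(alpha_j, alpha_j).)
B_5

The matrix has rank 5 with 2's on the diagonal. Reading the off-diagonal entries as Dynkin edges (a single edge where a_ij = a_ji = -1; a double or triple edge where a_ij * a_ji = 2 or 3), the diagram is a chain of 5 nodes with a double edge at one end; the terminal node there is the unique short simple root (B_5). One simple-root ordering that puts it in standard form is (alpha_5, alpha_1, alpha_4, alpha_2, alpha_3). So the algebra is type B_5, i.e. so(11).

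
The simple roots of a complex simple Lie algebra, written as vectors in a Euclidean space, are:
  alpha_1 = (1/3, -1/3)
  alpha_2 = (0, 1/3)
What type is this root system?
Compute the Cartan integers a_ij = 2(alpha_i, alpha_j)/(alpha_j, alpha_j); the resulting 2x2 Cartan matrix is
[[2, -2], [-1, 2]].
The roots have two lengths (squared-length ratio 2:1); the short ones are alpha_{2}. The associated Dynkin diagram is a chain of 2 nodes with a double edge at one end; the terminal node there is the unique short simple root (B_2), so the type is B_2 (the algebra so(5)).

B_2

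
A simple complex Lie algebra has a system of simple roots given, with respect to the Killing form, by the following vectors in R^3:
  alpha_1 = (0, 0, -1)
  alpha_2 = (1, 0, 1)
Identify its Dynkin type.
B_2

Compute the Cartan integers a_ij = 2(alpha_i, alpha_j)/(alpha_j, alpha_j); the resulting 2x2 Cartan matrix is
[[2, -1], [-2, 2]].
The roots have two lengths (squared-length ratio 2:1); the short ones are alpha_{1}. The associated Dynkin diagram is a chain of 2 nodes with a double edge at one end; the terminal node there is the unique short simple root (B_2), so the type is B_2 (the algebra so(5)).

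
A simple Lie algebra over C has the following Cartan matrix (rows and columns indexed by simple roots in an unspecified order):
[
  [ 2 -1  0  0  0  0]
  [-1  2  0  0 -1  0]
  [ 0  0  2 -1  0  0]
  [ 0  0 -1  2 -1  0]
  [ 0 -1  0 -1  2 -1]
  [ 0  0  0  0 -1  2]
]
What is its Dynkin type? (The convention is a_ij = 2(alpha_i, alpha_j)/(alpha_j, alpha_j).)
type E_6

The matrix has rank 6 with 2's on the diagonal. Reading the off-diagonal entries as Dynkin edges (a single edge where a_ij = a_ji = -1; a double or triple edge where a_ij * a_ji = 2 or 3), the diagram is a chain of 5 nodes with one extra node attached to the third node from one end (E_6). One simple-root ordering that puts it in standard form is (alpha_3, alpha_6, alpha_4, alpha_5, alpha_2, alpha_1). So the algebra is type E_6.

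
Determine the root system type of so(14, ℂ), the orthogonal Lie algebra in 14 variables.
type D_7

This is so(14) with 14 even, which has dimension 14(14-1)/2 = 91 and rank 14/2 = 7. In the classification of classical Lie algebras, the orthogonal algebra so(2n) in an even number of variables has type D_n; here n = 7, so the Dynkin diagram is a chain of 5 nodes with a fork of two nodes at one end (D_7). Hence the type is D_7.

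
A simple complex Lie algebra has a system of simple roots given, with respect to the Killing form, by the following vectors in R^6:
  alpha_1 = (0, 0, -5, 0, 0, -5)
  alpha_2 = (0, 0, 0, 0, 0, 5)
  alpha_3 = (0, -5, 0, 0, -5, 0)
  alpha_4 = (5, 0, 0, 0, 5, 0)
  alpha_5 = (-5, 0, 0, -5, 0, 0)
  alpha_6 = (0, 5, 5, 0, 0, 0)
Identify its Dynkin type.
B_6

Compute the Cartan integers a_ij = 2(alpha_i, alpha_j)/(alpha_j, alpha_j); the resulting 6x6 Cartan matrix is
[[2, -2, 0, 0, 0, -1], [-1, 2, 0, 0, 0, 0], [0, 0, 2, -1, 0, -1], [0, 0, -1, 2, -1, 0], [0, 0, 0, -1, 2, 0], [-1, 0, -1, 0, 0, 2]].
The roots have two lengths (squared-length ratio 2:1); the short ones are alpha_{2}. The associated Dynkin diagram is a chain of 6 nodes with a double edge at one end; the terminal node there is the unique short simple root (B_6), so the type is B_6 (the algebra so(13)).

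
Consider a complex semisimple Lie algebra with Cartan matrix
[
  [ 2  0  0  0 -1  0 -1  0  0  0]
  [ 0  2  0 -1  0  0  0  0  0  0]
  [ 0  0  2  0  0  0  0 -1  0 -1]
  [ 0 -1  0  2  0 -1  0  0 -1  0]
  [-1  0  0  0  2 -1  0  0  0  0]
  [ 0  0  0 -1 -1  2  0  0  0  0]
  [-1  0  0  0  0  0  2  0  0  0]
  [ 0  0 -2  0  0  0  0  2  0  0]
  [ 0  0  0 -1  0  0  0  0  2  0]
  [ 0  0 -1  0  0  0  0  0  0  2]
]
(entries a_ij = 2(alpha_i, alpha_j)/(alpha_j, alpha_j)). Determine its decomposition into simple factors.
C3 ⊕ D7

The diagram associated to this matrix has two connected components: the simple roots {alpha_3, alpha_8, alpha_10} form a chain of 3 nodes with a double edge at one end; the terminal node there is the unique long simple root (C_3), and {alpha_1, alpha_2, alpha_4, alpha_5, alpha_6, alpha_7, alpha_9} form a chain of 5 nodes with a fork of two nodes at one end (D_7). A semisimple Lie algebra decomposes uniquely as the direct sum of simple ideals, one per connected component of its Dynkin diagram, so g ≅ C_3 ⊕ D_7 (dimension 21 + 91 = 112).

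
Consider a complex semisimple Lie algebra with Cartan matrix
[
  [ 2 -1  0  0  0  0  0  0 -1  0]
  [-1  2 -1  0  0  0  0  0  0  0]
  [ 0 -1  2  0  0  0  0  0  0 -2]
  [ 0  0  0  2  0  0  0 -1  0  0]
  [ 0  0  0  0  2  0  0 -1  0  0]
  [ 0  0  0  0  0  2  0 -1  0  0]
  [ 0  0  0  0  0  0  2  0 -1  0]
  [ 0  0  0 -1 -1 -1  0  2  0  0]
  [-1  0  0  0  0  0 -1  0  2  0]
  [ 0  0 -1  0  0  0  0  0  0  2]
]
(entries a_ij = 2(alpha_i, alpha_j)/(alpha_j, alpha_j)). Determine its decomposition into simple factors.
B_6 (so(13)) + D_4 (so(8))

The diagram associated to this matrix has two connected components: the simple roots {alpha_1, alpha_2, alpha_3, alpha_7, alpha_9, alpha_10} form a chain of 6 nodes with a double edge at one end; the terminal node there is the unique short simple root (B_6), and {alpha_4, alpha_5, alpha_6, alpha_8} form a chain of 2 nodes with a fork of two nodes at one end (D_4). A semisimple Lie algebra decomposes uniquely as the direct sum of simple ideals, one per connected component of its Dynkin diagram, so g ≅ B_6 ⊕ D_4 (dimension 78 + 28 = 106).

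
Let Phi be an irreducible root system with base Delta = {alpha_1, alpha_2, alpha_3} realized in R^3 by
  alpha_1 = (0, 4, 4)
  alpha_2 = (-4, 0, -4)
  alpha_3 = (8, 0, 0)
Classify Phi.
Compute the Cartan integers a_ij = 2(alpha_i, alpha_j)/(alpha_j, alpha_j); the resulting 3x3 Cartan matrix is
[[2, -1, 0], [-1, 2, -1], [0, -2, 2]].
The roots have two lengths (squared-length ratio 2:1); the short ones are alpha_{1,2}. The associated Dynkin diagram is a chain of 3 nodes with a double edge at one end; the terminal node there is the unique long simple root (C_3), so the type is C_3 (the algebra sp(6)).

C_3 (sp(6))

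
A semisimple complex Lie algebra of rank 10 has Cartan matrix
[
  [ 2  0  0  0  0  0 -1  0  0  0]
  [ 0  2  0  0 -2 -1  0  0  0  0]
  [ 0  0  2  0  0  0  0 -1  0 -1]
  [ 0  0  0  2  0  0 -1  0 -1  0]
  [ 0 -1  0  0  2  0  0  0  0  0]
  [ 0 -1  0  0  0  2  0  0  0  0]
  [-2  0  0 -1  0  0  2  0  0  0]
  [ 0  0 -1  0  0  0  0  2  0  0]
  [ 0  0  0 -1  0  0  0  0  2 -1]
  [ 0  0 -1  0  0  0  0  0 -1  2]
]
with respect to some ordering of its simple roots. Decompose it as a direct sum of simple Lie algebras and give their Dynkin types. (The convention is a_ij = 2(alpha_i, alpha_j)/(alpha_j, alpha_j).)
type B_3 ⊕ type B_7

The diagram associated to this matrix has two connected components: the simple roots {alpha_2, alpha_5, alpha_6} form a chain of 3 nodes with a double edge at one end; the terminal node there is the unique short simple root (B_3), and {alpha_1, alpha_3, alpha_4, alpha_7, alpha_8, alpha_9, alpha_10} form a chain of 7 nodes with a double edge at one end; the terminal node there is the unique short simple root (B_7). A semisimple Lie algebra decomposes uniquely as the direct sum of simple ideals, one per connected component of its Dynkin diagram, so g ≅ B_3 ⊕ B_7 (dimension 21 + 105 = 126).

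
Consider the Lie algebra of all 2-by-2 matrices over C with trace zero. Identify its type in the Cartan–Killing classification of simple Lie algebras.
A_1 (sl(2))

This is sl(2), which has dimension 2^2 - 1 = 3 and rank 2 - 1 = 1 (a Cartan subalgebra is the diagonal traceless matrices). In the classification of classical Lie algebras, the special linear algebra sl(n+1) has type A_n; here n = 1, so the Dynkin diagram is a chain of 1 nodes with single edges (A_1). Hence the type is A_1.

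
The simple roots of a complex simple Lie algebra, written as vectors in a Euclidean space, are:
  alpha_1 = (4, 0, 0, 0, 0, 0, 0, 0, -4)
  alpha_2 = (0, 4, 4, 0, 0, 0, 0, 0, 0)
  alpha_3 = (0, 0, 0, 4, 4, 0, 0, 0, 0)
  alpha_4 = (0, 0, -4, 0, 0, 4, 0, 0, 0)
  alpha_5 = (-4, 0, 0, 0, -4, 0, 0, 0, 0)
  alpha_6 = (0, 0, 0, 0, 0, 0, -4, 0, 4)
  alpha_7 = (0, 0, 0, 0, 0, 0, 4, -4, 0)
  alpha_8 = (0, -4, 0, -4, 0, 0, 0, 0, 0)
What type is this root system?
Compute the Cartan integers a_ij = 2(alpha_i, alpha_j)/(alpha_j, alpha_j); the resulting 8x8 Cartan matrix is
[[2, 0, 0, 0, -1, -1, 0, 0], [0, 2, 0, -1, 0, 0, 0, -1], [0, 0, 2, 0, -1, 0, 0, -1], [0, -1, 0, 2, 0, 0, 0, 0], [-1, 0, -1, 0, 2, 0, 0, 0], [-1, 0, 0, 0, 0, 2, -1, 0], [0, 0, 0, 0, 0, -1, 2, 0], [0, -1, -1, 0, 0, 0, 0, 2]].
All simple roots have the same length, so the diagram is simply laced. The associated Dynkin diagram is a chain of 8 nodes with single edges (A_8), so the type is A_8 (the algebra sl(9)).

A_8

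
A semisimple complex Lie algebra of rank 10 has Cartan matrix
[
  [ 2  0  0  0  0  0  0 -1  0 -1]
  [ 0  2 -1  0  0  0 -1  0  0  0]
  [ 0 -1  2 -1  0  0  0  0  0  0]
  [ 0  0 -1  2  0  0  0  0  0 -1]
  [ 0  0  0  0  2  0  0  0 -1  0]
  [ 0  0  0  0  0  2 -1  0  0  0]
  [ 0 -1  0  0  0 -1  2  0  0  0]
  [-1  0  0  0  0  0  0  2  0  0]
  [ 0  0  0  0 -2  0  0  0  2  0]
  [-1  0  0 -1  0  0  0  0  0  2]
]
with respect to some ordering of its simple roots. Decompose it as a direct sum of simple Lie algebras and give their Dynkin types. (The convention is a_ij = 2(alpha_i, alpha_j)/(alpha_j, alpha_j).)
The diagram associated to this matrix has two connected components: the simple roots {alpha_1, alpha_2, alpha_3, alpha_4, alpha_6, alpha_7, alpha_8, alpha_10} form a chain of 8 nodes with single edges (A_8), and {alpha_5, alpha_9} form a chain of 2 nodes with a double edge at one end; the terminal node there is the unique short simple root (B_2). A semisimple Lie algebra decomposes uniquely as the direct sum of simple ideals, one per connected component of its Dynkin diagram, so g ≅ A_8 ⊕ B_2 (dimension 80 + 10 = 90).

A8 + B2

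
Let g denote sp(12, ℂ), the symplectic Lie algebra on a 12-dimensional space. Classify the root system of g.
C_6

This is sp(12), which has dimension 12(12+1)/2 = 78 and rank 12/2 = 6. In the classification of classical Lie algebras, the symplectic algebra sp(2n) has type C_n; here n = 6, so the Dynkin diagram is a chain of 6 nodes with a double edge at one end; the terminal node there is the unique long simple root (C_6). Hence the type is C_6.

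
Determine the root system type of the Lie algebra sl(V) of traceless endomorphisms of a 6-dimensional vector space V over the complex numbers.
type A_5

This is sl(6), which has dimension 6^2 - 1 = 35 and rank 6 - 1 = 5 (a Cartan subalgebra is the diagonal traceless matrices). In the classification of classical Lie algebras, the special linear algebra sl(n+1) has type A_n; here n = 5, so the Dynkin diagram is a chain of 5 nodes with single edges (A_5). Hence the type is A_5.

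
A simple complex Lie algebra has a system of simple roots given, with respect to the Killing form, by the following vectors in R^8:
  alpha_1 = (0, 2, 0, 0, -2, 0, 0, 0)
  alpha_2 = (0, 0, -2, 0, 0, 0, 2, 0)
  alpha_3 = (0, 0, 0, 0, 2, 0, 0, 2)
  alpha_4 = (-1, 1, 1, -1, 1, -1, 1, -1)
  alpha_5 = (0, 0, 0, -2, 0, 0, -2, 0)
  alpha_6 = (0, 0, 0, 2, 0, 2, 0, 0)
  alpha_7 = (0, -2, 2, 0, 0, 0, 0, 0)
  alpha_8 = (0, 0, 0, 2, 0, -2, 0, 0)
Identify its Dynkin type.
E8

Compute the Cartan integers a_ij = 2(alpha_i, alpha_j)/(alpha_j, alpha_j); the resulting 8x8 Cartan matrix is
[[2, 0, -1, 0, 0, 0, -1, 0], [0, 2, 0, 0, -1, 0, -1, 0], [-1, 0, 2, 0, 0, 0, 0, 0], [0, 0, 0, 2, 0, -1, 0, 0], [0, -1, 0, 0, 2, -1, 0, -1], [0, 0, 0, -1, -1, 2, 0, 0], [-1, -1, 0, 0, 0, 0, 2, 0], [0, 0, 0, 0, -1, 0, 0, 2]].
All simple roots have the same length, so the diagram is simply laced. The associated Dynkin diagram is a chain of 7 nodes with one extra node attached to the third node from one end (E_8), so the type is E_8.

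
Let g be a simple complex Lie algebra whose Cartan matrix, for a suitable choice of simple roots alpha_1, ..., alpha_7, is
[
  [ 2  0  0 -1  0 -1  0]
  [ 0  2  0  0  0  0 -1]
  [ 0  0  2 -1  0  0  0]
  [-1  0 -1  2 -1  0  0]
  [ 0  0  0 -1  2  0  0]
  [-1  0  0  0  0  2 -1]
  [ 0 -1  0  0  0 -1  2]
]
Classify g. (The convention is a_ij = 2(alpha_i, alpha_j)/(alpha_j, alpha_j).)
The matrix has rank 7 with 2's on the diagonal. Reading the off-diagonal entries as Dynkin edges (a single edge where a_ij = a_ji = -1; a double or triple edge where a_ij * a_ji = 2 or 3), the diagram is a chain of 5 nodes with a fork of two nodes at one end (D_7). One simple-root ordering that puts it in standard form is (alpha_2, alpha_7, alpha_6, alpha_1, alpha_4, alpha_5, alpha_3). So the algebra is type D_7, i.e. so(14).

type D_7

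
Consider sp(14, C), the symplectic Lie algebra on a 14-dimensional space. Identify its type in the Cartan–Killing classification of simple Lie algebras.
C7

This is sp(14), which has dimension 14(14+1)/2 = 105 and rank 14/2 = 7. In the classification of classical Lie algebras, the symplectic algebra sp(2n) has type C_n; here n = 7, so the Dynkin diagram is a chain of 7 nodes with a double edge at one end; the terminal node there is the unique long simple root (C_7). Hence the type is C_7.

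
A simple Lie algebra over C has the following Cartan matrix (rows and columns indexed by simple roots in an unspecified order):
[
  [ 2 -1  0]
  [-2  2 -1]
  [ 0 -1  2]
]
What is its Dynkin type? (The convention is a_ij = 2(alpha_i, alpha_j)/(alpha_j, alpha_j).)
B_3

The matrix has rank 3 with 2's on the diagonal. Reading the off-diagonal entries as Dynkin edges (a single edge where a_ij = a_ji = -1; a double or triple edge where a_ij * a_ji = 2 or 3), the diagram is a chain of 3 nodes with a double edge at one end; the terminal node there is the unique short simple root (B_3). One simple-root ordering that puts it in standard form is (alpha_3, alpha_2, alpha_1). So the algebra is type B_3, i.e. so(7).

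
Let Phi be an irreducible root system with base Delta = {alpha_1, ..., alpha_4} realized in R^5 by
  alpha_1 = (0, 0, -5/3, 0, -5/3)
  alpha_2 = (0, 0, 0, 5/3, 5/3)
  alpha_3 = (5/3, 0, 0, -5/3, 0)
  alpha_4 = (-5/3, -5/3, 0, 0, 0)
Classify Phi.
Compute the Cartan integers a_ij = 2(alpha_i, alpha_j)/(alpha_j, alpha_j); the resulting 4x4 Cartan matrix is
[[2, -1, 0, 0], [-1, 2, -1, 0], [0, -1, 2, -1], [0, 0, -1, 2]].
All simple roots have the same length, so the diagram is simply laced. The associated Dynkin diagram is a chain of 4 nodes with single edges (A_4), so the type is A_4 (the algebra sl(5)).

type A_4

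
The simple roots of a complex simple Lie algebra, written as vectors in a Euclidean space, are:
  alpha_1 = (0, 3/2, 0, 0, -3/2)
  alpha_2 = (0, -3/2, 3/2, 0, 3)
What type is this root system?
Compute the Cartan integers a_ij = 2(alpha_i, alpha_j)/(alpha_j, alpha_j); the resulting 2x2 Cartan matrix is
[[2, -1], [-3, 2]].
The roots have two lengths (squared-length ratio 3:1); the short ones are alpha_{1}. The associated Dynkin diagram is two nodes joined by a triple edge (G_2), so the type is G_2.

G_2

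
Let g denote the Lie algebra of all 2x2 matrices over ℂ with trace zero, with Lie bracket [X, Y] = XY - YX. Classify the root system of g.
A1

This is sl(2), which has dimension 2^2 - 1 = 3 and rank 2 - 1 = 1 (a Cartan subalgebra is the diagonal traceless matrices). In the classification of classical Lie algebras, the special linear algebra sl(n+1) has type A_n; here n = 1, so the Dynkin diagram is a chain of 1 nodes with single edges (A_1). Hence the type is A_1.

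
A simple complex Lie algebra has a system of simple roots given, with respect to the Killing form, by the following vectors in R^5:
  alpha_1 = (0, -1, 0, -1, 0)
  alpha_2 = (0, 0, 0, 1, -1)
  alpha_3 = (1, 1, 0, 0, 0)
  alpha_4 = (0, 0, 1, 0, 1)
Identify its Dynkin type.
Compute the Cartan integers a_ij = 2(alpha_i, alpha_j)/(alpha_j, alpha_j); the resulting 4x4 Cartan matrix is
[[2, -1, -1, 0], [-1, 2, 0, -1], [-1, 0, 2, 0], [0, -1, 0, 2]].
All simple roots have the same length, so the diagram is simply laced. The associated Dynkin diagram is a chain of 4 nodes with single edges (A_4), so the type is A_4 (the algebra sl(5)).

A_4 (sl(5))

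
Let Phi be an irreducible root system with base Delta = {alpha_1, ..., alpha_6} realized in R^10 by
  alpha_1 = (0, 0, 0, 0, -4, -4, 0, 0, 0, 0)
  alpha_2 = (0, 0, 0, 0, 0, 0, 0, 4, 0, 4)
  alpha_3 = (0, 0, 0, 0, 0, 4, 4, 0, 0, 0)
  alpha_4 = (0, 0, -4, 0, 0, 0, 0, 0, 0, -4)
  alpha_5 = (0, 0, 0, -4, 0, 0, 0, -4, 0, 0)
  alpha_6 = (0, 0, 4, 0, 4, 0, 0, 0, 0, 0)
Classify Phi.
Compute the Cartan integers a_ij = 2(alpha_i, alpha_j)/(alpha_j, alpha_j); the resulting 6x6 Cartan matrix is
[[2, 0, -1, 0, 0, -1], [0, 2, 0, -1, -1, 0], [-1, 0, 2, 0, 0, 0], [0, -1, 0, 2, 0, -1], [0, -1, 0, 0, 2, 0], [-1, 0, 0, -1, 0, 2]].
All simple roots have the same length, so the diagram is simply laced. The associated Dynkin diagram is a chain of 6 nodes with single edges (A_6), so the type is A_6 (the algebra sl(7)).

A_6 (sl(7))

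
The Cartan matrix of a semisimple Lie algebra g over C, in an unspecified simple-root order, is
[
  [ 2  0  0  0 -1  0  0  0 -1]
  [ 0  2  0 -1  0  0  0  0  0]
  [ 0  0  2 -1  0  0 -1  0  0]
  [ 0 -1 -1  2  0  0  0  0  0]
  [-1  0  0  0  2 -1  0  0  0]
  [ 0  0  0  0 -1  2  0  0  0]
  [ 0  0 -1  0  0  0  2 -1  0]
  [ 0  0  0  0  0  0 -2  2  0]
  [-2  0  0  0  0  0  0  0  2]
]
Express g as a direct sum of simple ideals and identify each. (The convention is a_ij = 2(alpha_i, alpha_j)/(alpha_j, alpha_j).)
The diagram associated to this matrix has two connected components: the simple roots {alpha_1, alpha_5, alpha_6, alpha_9} form a chain of 4 nodes with a double edge at one end; the terminal node there is the unique long simple root (C_4), and {alpha_2, alpha_3, alpha_4, alpha_7, alpha_8} form a chain of 5 nodes with a double edge at one end; the terminal node there is the unique long simple root (C_5). A semisimple Lie algebra decomposes uniquely as the direct sum of simple ideals, one per connected component of its Dynkin diagram, so g ≅ C_4 ⊕ C_5 (dimension 36 + 55 = 91).

C4 + C5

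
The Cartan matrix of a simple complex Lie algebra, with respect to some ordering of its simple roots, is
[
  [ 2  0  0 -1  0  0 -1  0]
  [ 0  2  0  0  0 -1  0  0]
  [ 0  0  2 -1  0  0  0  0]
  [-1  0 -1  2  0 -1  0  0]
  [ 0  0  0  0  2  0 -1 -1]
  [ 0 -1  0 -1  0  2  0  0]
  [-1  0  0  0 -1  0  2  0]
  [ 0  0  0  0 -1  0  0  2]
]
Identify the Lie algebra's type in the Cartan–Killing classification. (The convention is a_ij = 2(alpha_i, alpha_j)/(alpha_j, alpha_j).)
E_8

The matrix has rank 8 with 2's on the diagonal. Reading the off-diagonal entries as Dynkin edges (a single edge where a_ij = a_ji = -1; a double or triple edge where a_ij * a_ji = 2 or 3), the diagram is a chain of 7 nodes with one extra node attached to the third node from one end (E_8). One simple-root ordering that puts it in standard form is (alpha_2, alpha_3, alpha_6, alpha_4, alpha_1, alpha_7, alpha_5, alpha_8). So the algebra is type E_8.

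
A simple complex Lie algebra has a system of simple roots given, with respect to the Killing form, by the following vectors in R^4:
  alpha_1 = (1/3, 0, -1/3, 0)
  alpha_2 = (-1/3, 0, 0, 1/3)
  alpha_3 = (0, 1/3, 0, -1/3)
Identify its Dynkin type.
A_3 (sl(4))

Compute the Cartan integers a_ij = 2(alpha_i, alpha_j)/(alpha_j, alpha_j); the resulting 3x3 Cartan matrix is
[[2, -1, 0], [-1, 2, -1], [0, -1, 2]].
All simple roots have the same length, so the diagram is simply laced. The associated Dynkin diagram is a chain of 3 nodes with single edges (A_3), so the type is A_3 (the algebra sl(4)).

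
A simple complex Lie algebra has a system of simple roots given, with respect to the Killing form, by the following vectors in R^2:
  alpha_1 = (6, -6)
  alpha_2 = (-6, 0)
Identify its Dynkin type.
type B_2

Compute the Cartan integers a_ij = 2(alpha_i, alpha_j)/(alpha_j, alpha_j); the resulting 2x2 Cartan matrix is
[[2, -2], [-1, 2]].
The roots have two lengths (squared-length ratio 2:1); the short ones are alpha_{2}. The associated Dynkin diagram is a chain of 2 nodes with a double edge at one end; the terminal node there is the unique short simple root (B_2), so the type is B_2 (the algebra so(5)).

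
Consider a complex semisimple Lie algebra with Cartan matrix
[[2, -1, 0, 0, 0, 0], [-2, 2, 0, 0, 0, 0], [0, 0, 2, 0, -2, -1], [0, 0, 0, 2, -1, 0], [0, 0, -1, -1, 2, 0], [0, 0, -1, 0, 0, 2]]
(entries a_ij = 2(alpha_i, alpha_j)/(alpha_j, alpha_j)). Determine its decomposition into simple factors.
The diagram associated to this matrix has two connected components: the simple roots {alpha_1, alpha_2} form a chain of 2 nodes with a double edge at one end; the terminal node there is the unique short simple root (B_2), and {alpha_3, alpha_4, alpha_5, alpha_6} form a chain of 4 nodes with a double edge between the middle two (F_4). A semisimple Lie algebra decomposes uniquely as the direct sum of simple ideals, one per connected component of its Dynkin diagram, so g ≅ B_2 ⊕ F_4 (dimension 10 + 52 = 62).

type B_2 + type F_4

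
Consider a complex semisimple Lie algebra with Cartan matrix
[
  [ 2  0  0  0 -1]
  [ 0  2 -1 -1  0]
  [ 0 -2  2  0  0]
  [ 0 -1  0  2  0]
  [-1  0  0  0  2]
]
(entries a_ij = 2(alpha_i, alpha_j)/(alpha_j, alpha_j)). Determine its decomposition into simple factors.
A_2 ⊕ C_3

The diagram associated to this matrix has two connected components: the simple roots {alpha_1, alpha_5} form a chain of 2 nodes with single edges (A_2), and {alpha_2, alpha_3, alpha_4} form a chain of 3 nodes with a double edge at one end; the terminal node there is the unique long simple root (C_3). A semisimple Lie algebra decomposes uniquely as the direct sum of simple ideals, one per connected component of its Dynkin diagram, so g ≅ A_2 ⊕ C_3 (dimension 8 + 21 = 29).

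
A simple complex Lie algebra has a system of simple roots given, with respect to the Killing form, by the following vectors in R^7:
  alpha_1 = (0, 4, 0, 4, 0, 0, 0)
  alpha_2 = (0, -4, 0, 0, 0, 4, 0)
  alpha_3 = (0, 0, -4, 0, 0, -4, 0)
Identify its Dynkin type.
Compute the Cartan integers a_ij = 2(alpha_i, alpha_j)/(alpha_j, alpha_j); the resulting 3x3 Cartan matrix is
[[2, -1, 0], [-1, 2, -1], [0, -1, 2]].
All simple roots have the same length, so the diagram is simply laced. The associated Dynkin diagram is a chain of 3 nodes with single edges (A_3), so the type is A_3 (the algebra sl(4)).

A_3 (sl(4))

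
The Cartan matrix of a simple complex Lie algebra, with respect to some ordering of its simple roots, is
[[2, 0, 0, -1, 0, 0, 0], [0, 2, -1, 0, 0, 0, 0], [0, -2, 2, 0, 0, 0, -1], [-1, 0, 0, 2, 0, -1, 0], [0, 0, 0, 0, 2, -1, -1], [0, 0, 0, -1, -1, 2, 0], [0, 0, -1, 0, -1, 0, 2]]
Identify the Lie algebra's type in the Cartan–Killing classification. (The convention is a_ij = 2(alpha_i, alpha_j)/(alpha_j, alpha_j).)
The matrix has rank 7 with 2's on the diagonal. Reading the off-diagonal entries as Dynkin edges (a single edge where a_ij = a_ji = -1; a double or triple edge where a_ij * a_ji = 2 or 3), the diagram is a chain of 7 nodes with a double edge at one end; the terminal node there is the unique short simple root (B_7). One simple-root ordering that puts it in standard form is (alpha_1, alpha_4, alpha_6, alpha_5, alpha_7, alpha_3, alpha_2). So the algebra is type B_7, i.e. so(15).

B_7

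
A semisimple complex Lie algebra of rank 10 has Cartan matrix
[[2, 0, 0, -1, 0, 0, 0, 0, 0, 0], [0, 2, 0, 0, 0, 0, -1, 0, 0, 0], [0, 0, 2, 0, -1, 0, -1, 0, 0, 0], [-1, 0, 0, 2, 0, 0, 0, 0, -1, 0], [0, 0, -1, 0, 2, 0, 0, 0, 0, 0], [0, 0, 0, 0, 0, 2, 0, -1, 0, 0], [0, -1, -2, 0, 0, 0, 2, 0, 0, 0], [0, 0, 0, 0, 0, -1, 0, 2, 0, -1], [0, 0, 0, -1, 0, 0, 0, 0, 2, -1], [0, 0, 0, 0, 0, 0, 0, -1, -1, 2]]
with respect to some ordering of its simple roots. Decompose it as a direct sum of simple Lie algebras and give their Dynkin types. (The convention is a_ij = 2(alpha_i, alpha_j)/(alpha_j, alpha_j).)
The diagram associated to this matrix has two connected components: the simple roots {alpha_1, alpha_4, alpha_6, alpha_8, alpha_9, alpha_10} form a chain of 6 nodes with single edges (A_6), and {alpha_2, alpha_3, alpha_5, alpha_7} form a chain of 4 nodes with a double edge between the middle two (F_4). A semisimple Lie algebra decomposes uniquely as the direct sum of simple ideals, one per connected component of its Dynkin diagram, so g ≅ A_6 ⊕ F_4 (dimension 48 + 52 = 100).

type A_6 ⊕ type F_4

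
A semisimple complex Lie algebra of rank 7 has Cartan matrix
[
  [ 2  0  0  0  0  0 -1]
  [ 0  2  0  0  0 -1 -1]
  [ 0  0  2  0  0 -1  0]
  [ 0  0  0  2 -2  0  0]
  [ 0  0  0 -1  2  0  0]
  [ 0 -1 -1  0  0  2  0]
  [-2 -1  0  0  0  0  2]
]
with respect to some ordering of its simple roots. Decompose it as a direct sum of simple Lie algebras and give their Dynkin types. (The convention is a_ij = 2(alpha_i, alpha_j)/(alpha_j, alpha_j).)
B_2 (so(5)) ⊕ B_5 (so(11))

The diagram associated to this matrix has two connected components: the simple roots {alpha_4, alpha_5} form a chain of 2 nodes with a double edge at one end; the terminal node there is the unique short simple root (B_2), and {alpha_1, alpha_2, alpha_3, alpha_6, alpha_7} form a chain of 5 nodes with a double edge at one end; the terminal node there is the unique short simple root (B_5). A semisimple Lie algebra decomposes uniquely as the direct sum of simple ideals, one per connected component of its Dynkin diagram, so g ≅ B_2 ⊕ B_5 (dimension 10 + 55 = 65).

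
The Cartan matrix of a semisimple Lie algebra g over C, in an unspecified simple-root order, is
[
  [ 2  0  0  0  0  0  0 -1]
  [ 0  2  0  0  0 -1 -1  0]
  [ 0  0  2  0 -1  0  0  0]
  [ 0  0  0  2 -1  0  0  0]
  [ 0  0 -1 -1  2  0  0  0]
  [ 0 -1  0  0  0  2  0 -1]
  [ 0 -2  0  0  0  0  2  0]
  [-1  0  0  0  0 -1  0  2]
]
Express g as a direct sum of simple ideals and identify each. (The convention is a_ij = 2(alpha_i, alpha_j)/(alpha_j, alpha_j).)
A_3 + C_5

The diagram associated to this matrix has two connected components: the simple roots {alpha_3, alpha_4, alpha_5} form a chain of 3 nodes with single edges (A_3), and {alpha_1, alpha_2, alpha_6, alpha_7, alpha_8} form a chain of 5 nodes with a double edge at one end; the terminal node there is the unique long simple root (C_5). A semisimple Lie algebra decomposes uniquely as the direct sum of simple ideals, one per connected component of its Dynkin diagram, so g ≅ A_3 ⊕ C_5 (dimension 15 + 55 = 70).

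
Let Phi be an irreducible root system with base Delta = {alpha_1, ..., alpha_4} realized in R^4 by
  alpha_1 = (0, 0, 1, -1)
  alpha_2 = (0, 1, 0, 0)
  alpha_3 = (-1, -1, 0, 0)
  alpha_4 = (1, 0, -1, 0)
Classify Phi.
B4

Compute the Cartan integers a_ij = 2(alpha_i, alpha_j)/(alpha_j, alpha_j); the resulting 4x4 Cartan matrix is
[[2, 0, 0, -1], [0, 2, -1, 0], [0, -2, 2, -1], [-1, 0, -1, 2]].
The roots have two lengths (squared-length ratio 2:1); the short ones are alpha_{2}. The associated Dynkin diagram is a chain of 4 nodes with a double edge at one end; the terminal node there is the unique short simple root (B_4), so the type is B_4 (the algebra so(9)).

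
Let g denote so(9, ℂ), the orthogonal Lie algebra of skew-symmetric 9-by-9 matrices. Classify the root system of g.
B_4

This is so(9) with 9 odd, which has dimension 9(9-1)/2 = 36 and rank (9-1)/2 = 4. In the classification of classical Lie algebras, the orthogonal algebra so(2n+1) in an odd number of variables has type B_n; here n = 4, so the Dynkin diagram is a chain of 4 nodes with a double edge at one end; the terminal node there is the unique short simple root (B_4). Hence the type is B_4.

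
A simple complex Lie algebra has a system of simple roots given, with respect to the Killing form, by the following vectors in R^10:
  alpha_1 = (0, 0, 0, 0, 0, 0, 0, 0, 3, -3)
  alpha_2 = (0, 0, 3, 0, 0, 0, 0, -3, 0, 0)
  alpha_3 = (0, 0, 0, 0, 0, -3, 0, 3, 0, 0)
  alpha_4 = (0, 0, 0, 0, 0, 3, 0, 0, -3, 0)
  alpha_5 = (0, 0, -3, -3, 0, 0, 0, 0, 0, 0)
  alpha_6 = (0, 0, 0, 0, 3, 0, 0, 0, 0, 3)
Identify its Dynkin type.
Compute the Cartan integers a_ij = 2(alpha_i, alpha_j)/(alpha_j, alpha_j); the resulting 6x6 Cartan matrix is
[[2, 0, 0, -1, 0, -1], [0, 2, -1, 0, -1, 0], [0, -1, 2, -1, 0, 0], [-1, 0, -1, 2, 0, 0], [0, -1, 0, 0, 2, 0], [-1, 0, 0, 0, 0, 2]].
All simple roots have the same length, so the diagram is simply laced. The associated Dynkin diagram is a chain of 6 nodes with single edges (A_6), so the type is A_6 (the algebra sl(7)).

A_6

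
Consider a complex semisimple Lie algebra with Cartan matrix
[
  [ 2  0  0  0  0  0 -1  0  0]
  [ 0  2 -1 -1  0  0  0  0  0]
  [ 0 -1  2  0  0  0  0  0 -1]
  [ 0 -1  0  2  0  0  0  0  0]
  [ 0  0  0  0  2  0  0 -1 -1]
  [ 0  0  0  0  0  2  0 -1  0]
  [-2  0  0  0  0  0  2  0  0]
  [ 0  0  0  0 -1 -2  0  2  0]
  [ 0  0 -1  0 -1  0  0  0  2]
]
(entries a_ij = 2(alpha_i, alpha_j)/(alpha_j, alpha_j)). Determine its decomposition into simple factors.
The diagram associated to this matrix has two connected components: the simple roots {alpha_1, alpha_7} form a chain of 2 nodes with a double edge at one end; the terminal node there is the unique short simple root (B_2), and {alpha_2, alpha_3, alpha_4, alpha_5, alpha_6, alpha_8, alpha_9} form a chain of 7 nodes with a double edge at one end; the terminal node there is the unique short simple root (B_7). A semisimple Lie algebra decomposes uniquely as the direct sum of simple ideals, one per connected component of its Dynkin diagram, so g ≅ B_2 ⊕ B_7 (dimension 10 + 105 = 115).

B_2 (so(5)) + B_7 (so(15))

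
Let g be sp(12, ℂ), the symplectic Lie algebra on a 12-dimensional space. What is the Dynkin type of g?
C_6 (sp(12))

This is sp(12), which has dimension 12(12+1)/2 = 78 and rank 12/2 = 6. In the classification of classical Lie algebras, the symplectic algebra sp(2n) has type C_n; here n = 6, so the Dynkin diagram is a chain of 6 nodes with a double edge at one end; the terminal node there is the unique long simple root (C_6). Hence the type is C_6.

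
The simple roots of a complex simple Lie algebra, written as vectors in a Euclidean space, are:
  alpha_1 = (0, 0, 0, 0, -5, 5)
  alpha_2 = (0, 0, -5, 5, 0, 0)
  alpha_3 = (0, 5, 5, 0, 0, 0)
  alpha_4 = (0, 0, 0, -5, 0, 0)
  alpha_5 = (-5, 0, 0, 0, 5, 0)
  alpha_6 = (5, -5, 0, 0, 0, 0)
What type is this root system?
Compute the Cartan integers a_ij = 2(alpha_i, alpha_j)/(alpha_j, alpha_j); the resulting 6x6 Cartan matrix is
[[2, 0, 0, 0, -1, 0], [0, 2, -1, -2, 0, 0], [0, -1, 2, 0, 0, -1], [0, -1, 0, 2, 0, 0], [-1, 0, 0, 0, 2, -1], [0, 0, -1, 0, -1, 2]].
The roots have two lengths (squared-length ratio 2:1); the short ones are alpha_{4}. The associated Dynkin diagram is a chain of 6 nodes with a double edge at one end; the terminal node there is the unique short simple root (B_6), so the type is B_6 (the algebra so(13)).

B6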